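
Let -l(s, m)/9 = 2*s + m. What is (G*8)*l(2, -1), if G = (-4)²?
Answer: -3456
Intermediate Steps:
l(s, m) = -18*s - 9*m (l(s, m) = -9*(2*s + m) = -9*(m + 2*s) = -18*s - 9*m)
G = 16
(G*8)*l(2, -1) = (16*8)*(-18*2 - 9*(-1)) = 128*(-36 + 9) = 128*(-27) = -3456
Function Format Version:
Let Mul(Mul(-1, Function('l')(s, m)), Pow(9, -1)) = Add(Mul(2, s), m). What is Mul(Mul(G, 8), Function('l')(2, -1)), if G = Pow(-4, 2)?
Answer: -3456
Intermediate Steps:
Function('l')(s, m) = Add(Mul(-18, s), Mul(-9, m)) (Function('l')(s, m) = Mul(-9, Add(Mul(2, s), m)) = Mul(-9, Add(m, Mul(2, s))) = Add(Mul(-18, s), Mul(-9, m)))
G = 16
Mul(Mul(G, 8), Function('l')(2, -1)) = Mul(Mul(16, 8), Add(Mul(-18, 2), Mul(-9, -1))) = Mul(128, Add(-36, 9)) = Mul(128, -27) = -3456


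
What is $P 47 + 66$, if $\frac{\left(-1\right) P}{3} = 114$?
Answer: $-16008$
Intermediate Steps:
$P = -342$ ($P = \left(-3\right) 114 = -342$)
$P 47 + 66 = \left(-342\right) 47 + 66 = -16074 + 66 = -16008$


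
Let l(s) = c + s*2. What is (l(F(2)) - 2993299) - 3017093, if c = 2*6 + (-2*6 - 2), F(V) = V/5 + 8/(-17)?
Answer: -510883502/85 ≈ -6.0104e+6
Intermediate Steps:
F(V) = -8/17 + V/5 (F(V) = V*(1/5) + 8*(-1/17) = V/5 - 8/17 = -8/17 + V/5)
c = -2 (c = 12 + (-12 - 2) = 12 - 14 = -2)
l(s) = -2 + 2*s (l(s) = -2 + s*2 = -2 + 2*s)
(l(F(2)) - 2993299) - 3017093 = ((-2 + 2*(-8/17 + (1/5)*2)) - 2993299) - 3017093 = ((-2 + 2*(-8/17 + 2/5)) - 2993299) - 3017093 = ((-2 + 2*(-6/85)) - 2993299) - 3017093 = ((-2 - 12/85) - 2993299) - 3017093 = (-182/85 - 2993299) - 3017093 = -254430597/85 - 3017093 = -510883502/85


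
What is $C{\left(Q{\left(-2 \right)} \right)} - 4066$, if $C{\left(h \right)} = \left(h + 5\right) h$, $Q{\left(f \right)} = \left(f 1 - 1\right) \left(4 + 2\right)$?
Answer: $-3832$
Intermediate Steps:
$Q{\left(f \right)} = -6 + 6 f$ ($Q{\left(f \right)} = \left(f - 1\right) 6 = \left(-1 + f\right) 6 = -6 + 6 f$)
$C{\left(h \right)} = h \left(5 + h\right)$ ($C{\left(h \right)} = \left(5 + h\right) h = h \left(5 + h\right)$)
$C{\left(Q{\left(-2 \right)} \right)} - 4066 = \left(-6 + 6 \left(-2\right)\right) \left(5 + \left(-6 + 6 \left(-2\right)\right)\right) - 4066 = \left(-6 - 12\right) \left(5 - 18\right) - 4066 = - 18 \left(5 - 18\right) - 4066 = \left(-18\right) \left(-13\right) - 4066 = 234 - 4066 = -3832$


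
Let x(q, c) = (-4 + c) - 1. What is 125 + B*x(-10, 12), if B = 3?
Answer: 146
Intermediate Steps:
x(q, c) = -5 + c
125 + B*x(-10, 12) = 125 + 3*(-5 + 12) = 125 + 3*7 = 125 + 21 = 146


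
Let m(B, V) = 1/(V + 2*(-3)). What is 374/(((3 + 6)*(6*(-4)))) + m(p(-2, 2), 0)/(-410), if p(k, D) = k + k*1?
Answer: -19163/11070 ≈ -1.7311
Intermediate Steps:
p(k, D) = 2*k (p(k, D) = k + k = 2*k)
m(B, V) = 1/(-6 + V) (m(B, V) = 1/(V - 6) = 1/(-6 + V))
374/(((3 + 6)*(6*(-4)))) + m(p(-2, 2), 0)/(-410) = 374/(((3 + 6)*(6*(-4)))) + 1/((-6 + 0)*(-410)) = 374/((9*(-24))) - 1/410/(-6) = 374/(-216) - ⅙*(-1/410) = 374*(-1/216) + 1/2460 = -187/108 + 1/2460 = -19163/11070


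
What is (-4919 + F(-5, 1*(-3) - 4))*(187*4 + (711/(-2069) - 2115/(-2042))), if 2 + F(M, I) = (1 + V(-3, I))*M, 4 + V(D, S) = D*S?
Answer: -15850533510547/4224898 ≈ -3.7517e+6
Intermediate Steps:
V(D, S) = -4 + D*S
F(M, I) = -2 + M*(-3 - 3*I) (F(M, I) = -2 + (1 + (-4 - 3*I))*M = -2 + (-3 - 3*I)*M = -2 + M*(-3 - 3*I))
(-4919 + F(-5, 1*(-3) - 4))*(187*4 + (711/(-2069) - 2115/(-2042))) = (-4919 + (-2 - 5 - 1*(-5)*(4 + 3*(1*(-3) - 4))))*(187*4 + (711/(-2069) - 2115/(-2042))) = (-4919 + (-2 - 5 - 1*(-5)*(4 + 3*(-3 - 4))))*(748 + (711*(-1/2069) - 2115*(-1/2042))) = (-4919 + (-2 - 5 - 1*(-5)*(4 + 3*(-7))))*(748 + (-711/2069 + 2115/2042)) = (-4919 + (-2 - 5 - 1*(-5)*(4 - 21)))*(748 + 2924073/4224898) = (-4919 + (-2 - 5 - 1*(-5)*(-17)))*(3163147777/4224898) = (-4919 + (-2 - 5 - 85))*(3163147777/4224898) = (-4919 - 92)*(3163147777/4224898) = -5011*3163147777/4224898 = -15850533510547/4224898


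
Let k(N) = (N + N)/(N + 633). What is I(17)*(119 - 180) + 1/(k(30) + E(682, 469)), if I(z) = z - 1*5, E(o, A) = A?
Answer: -75885487/103669 ≈ -732.00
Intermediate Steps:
I(z) = -5 + z (I(z) = z - 5 = -5 + z)
k(N) = 2*N/(633 + N) (k(N) = (2*N)/(633 + N) = 2*N/(633 + N))
I(17)*(119 - 180) + 1/(k(30) + E(682, 469)) = (-5 + 17)*(119 - 180) + 1/(2*30/(633 + 30) + 469) = 12*(-61) + 1/(2*30/663 + 469) = -732 + 1/(2*30*(1/663) + 469) = -732 + 1/(20/221 + 469) = -732 + 1/(103669/221) = -732 + 221/103669 = -75885487/103669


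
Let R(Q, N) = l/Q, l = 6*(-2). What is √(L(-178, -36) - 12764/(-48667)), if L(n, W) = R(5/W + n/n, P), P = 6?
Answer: 2*I*√7780420786855/1508677 ≈ 3.6977*I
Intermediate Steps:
l = -12
R(Q, N) = -12/Q
L(n, W) = -12/(1 + 5/W) (L(n, W) = -12/(5/W + n/n) = -12/(5/W + 1) = -12/(1 + 5/W))
√(L(-178, -36) - 12764/(-48667)) = √(-12*(-36)/(5 - 36) - 12764/(-48667)) = √(-12*(-36)/(-31) - 12764*(-1/48667)) = √(-12*(-36)*(-1/31) + 12764/48667) = √(-432/31 + 12764/48667) = √(-20628460/1508677) = 2*I*√7780420786855/1508677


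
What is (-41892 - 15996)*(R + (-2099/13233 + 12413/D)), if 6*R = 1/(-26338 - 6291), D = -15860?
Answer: 464107579079832/8517442505 ≈ 54489.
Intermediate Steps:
R = -1/195774 (R = 1/(6*(-26338 - 6291)) = (1/6)/(-32629) = (1/6)*(-1/32629) = -1/195774 ≈ -5.1079e-6)
(-41892 - 15996)*(R + (-2099/13233 + 12413/D)) = (-41892 - 15996)*(-1/195774 + (-2099/13233 + 12413/(-15860))) = -57888*(-1/195774 + (-2099*1/13233 + 12413*(-1/15860))) = -57888*(-1/195774 + (-2099/13233 - 12413/15860)) = -57888*(-1/195774 - 197551369/209875380) = -57888*(-6445938598331/6848023774020) = 464107579079832/8517442505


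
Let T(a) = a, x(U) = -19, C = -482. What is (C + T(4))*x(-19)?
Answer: 9082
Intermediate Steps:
(C + T(4))*x(-19) = (-482 + 4)*(-19) = -478*(-19) = 9082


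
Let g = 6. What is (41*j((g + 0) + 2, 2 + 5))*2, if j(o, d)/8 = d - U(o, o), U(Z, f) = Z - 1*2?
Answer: 656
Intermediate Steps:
U(Z, f) = -2 + Z (U(Z, f) = Z - 2 = -2 + Z)
j(o, d) = 16 - 8*o + 8*d (j(o, d) = 8*(d - (-2 + o)) = 8*(d + (2 - o)) = 8*(2 + d - o) = 16 - 8*o + 8*d)
(41*j((g + 0) + 2, 2 + 5))*2 = (41*(16 - 8*((6 + 0) + 2) + 8*(2 + 5)))*2 = (41*(16 - 8*(6 + 2) + 8*7))*2 = (41*(16 - 8*8 + 56))*2 = (41*(16 - 64 + 56))*2 = (41*8)*2 = 328*2 = 656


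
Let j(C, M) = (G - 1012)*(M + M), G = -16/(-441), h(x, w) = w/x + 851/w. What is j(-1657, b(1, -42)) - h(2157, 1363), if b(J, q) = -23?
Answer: 20117517567640/432178677 ≈ 46549.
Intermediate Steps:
h(x, w) = 851/w + w/x
G = 16/441 (G = -16*(-1/441) = 16/441 ≈ 0.036281)
j(C, M) = -892552*M/441 (j(C, M) = (16/441 - 1012)*(M + M) = -892552*M/441)
j(-1657, b(1, -42)) - h(2157, 1363) = -892552/441*(-23) - (851/1363 + 1363/2157) = 20528696/441 - (851*(1/1363) + 1363*(1/2157)) = 20528696/441 - (851/1363 + 1363/2157) = 20528696/441 - 1*3693376/2939991 = 20528696/441 - 3693376/2939991 = 20117517567640/432178677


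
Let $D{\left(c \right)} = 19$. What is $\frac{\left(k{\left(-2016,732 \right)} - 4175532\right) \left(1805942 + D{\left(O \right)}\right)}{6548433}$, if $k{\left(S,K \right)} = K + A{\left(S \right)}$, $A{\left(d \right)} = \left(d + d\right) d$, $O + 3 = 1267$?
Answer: $\frac{2380083225744}{2182811} \approx 1.0904 \cdot 10^{6}$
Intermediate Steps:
$O = 1264$ ($O = -3 + 1267 = 1264$)
$A{\left(d \right)} = 2 d^{2}$ ($A{\left(d \right)} = 2 d d = 2 d^{2}$)
$k{\left(S,K \right)} = K + 2 S^{2}$
$\frac{\left(k{\left(-2016,732 \right)} - 4175532\right) \left(1805942 + D{\left(O \right)}\right)}{6548433} = \frac{\left(\left(732 + 2 \left(-2016\right)^{2}\right) - 4175532\right) \left(1805942 + 19\right)}{6548433} = \left(\left(732 + 2 \cdot 4064256\right) - 4175532\right) 1805961 \cdot \frac{1}{6548433} = \left(\left(732 + 8128512\right) - 4175532\right) 1805961 \cdot \frac{1}{6548433} = \left(8129244 - 4175532\right) 1805961 \cdot \frac{1}{6548433} = 3953712 \cdot 1805961 \cdot \frac{1}{6548433} = 7140249677232 \cdot \frac{1}{6548433} = \frac{2380083225744}{2182811}$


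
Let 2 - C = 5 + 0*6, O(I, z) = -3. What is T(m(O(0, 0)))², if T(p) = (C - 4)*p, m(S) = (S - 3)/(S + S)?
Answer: 49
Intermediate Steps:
m(S) = (-3 + S)/(2*S) (m(S) = (-3 + S)/((2*S)) = (-3 + S)*(1/(2*S)) = (-3 + S)/(2*S))
C = -3 (C = 2 - (5 + 0*6) = 2 - (5 + 0) = 2 - 1*5 = 2 - 5 = -3)
T(p) = -7*p (T(p) = (-3 - 4)*p = -7*p)
T(m(O(0, 0)))² = (-7*(-3 - 3)/(2*(-3)))² = (-7*(-1)*(-6)/(2*3))² = (-7*1)² = (-7)² = 49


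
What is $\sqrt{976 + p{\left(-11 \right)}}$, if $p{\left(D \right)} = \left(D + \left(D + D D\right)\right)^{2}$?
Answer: $\sqrt{10777} \approx 103.81$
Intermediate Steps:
$p{\left(D \right)} = \left(D^{2} + 2 D\right)^{2}$ ($p{\left(D \right)} = \left(D + \left(D + D^{2}\right)\right)^{2} = \left(D^{2} + 2 D\right)^{2}$)
$\sqrt{976 + p{\left(-11 \right)}} = \sqrt{976 + \left(-11\right)^{2} \left(2 - 11\right)^{2}} = \sqrt{976 + 121 \left(-9\right)^{2}} = \sqrt{976 + 121 \cdot 81} = \sqrt{976 + 9801} = \sqrt{10777}$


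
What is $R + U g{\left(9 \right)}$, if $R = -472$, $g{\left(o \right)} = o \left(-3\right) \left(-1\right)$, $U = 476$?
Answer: $12380$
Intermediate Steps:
$g{\left(o \right)} = 3 o$ ($g{\left(o \right)} = - 3 o \left(-1\right) = 3 o$)
$R + U g{\left(9 \right)} = -472 + 476 \cdot 3 \cdot 9 = -472 + 476 \cdot 27 = -472 + 12852 = 12380$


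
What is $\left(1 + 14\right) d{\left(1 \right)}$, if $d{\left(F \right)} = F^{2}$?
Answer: $15$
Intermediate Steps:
$\left(1 + 14\right) d{\left(1 \right)} = \left(1 + 14\right) 1^{2} = 15 \cdot 1 = 15$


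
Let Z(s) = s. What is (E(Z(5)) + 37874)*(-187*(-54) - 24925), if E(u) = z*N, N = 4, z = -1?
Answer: -561498490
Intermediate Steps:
E(u) = -4 (E(u) = -1*4 = -4)
(E(Z(5)) + 37874)*(-187*(-54) - 24925) = (-4 + 37874)*(-187*(-54) - 24925) = 37870*(10098 - 24925) = 37870*(-14827) = -561498490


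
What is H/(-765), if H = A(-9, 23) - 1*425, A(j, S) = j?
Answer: 434/765 ≈ 0.56732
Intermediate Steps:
H = -434 (H = -9 - 1*425 = -9 - 425 = -434)
H/(-765) = -434/(-765) = -434*(-1/765) = 434/765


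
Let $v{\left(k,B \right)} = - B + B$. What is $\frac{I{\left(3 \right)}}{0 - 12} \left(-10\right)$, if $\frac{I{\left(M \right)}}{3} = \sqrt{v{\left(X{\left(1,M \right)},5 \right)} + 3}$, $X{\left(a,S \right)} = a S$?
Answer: $\frac{5 \sqrt{3}}{2} \approx 4.3301$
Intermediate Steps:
$X{\left(a,S \right)} = S a$
$v{\left(k,B \right)} = 0$
$I{\left(M \right)} = 3 \sqrt{3}$ ($I{\left(M \right)} = 3 \sqrt{0 + 3} = 3 \sqrt{3}$)
$\frac{I{\left(3 \right)}}{0 - 12} \left(-10\right) = \frac{3 \sqrt{3}}{0 - 12} \left(-10\right) = \frac{3 \sqrt{3}}{-12} \left(-10\right) = - \frac{3 \sqrt{3}}{12} \left(-10\right) = - \frac{\sqrt{3}}{4} \left(-10\right) = \frac{5 \sqrt{3}}{2}$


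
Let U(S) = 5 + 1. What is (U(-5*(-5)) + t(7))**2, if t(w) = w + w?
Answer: 400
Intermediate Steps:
t(w) = 2*w
U(S) = 6
(U(-5*(-5)) + t(7))**2 = (6 + 2*7)**2 = (6 + 14)**2 = 20**2 = 400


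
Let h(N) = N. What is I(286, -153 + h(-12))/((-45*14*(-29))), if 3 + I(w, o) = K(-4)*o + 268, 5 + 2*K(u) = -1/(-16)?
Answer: 4303/116928 ≈ 0.036800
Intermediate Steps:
K(u) = -79/32 (K(u) = -5/2 + (-1/(-16))/2 = -5/2 + (-1*(-1/16))/2 = -5/2 + (½)*(1/16) = -5/2 + 1/32 = -79/32)
I(w, o) = 265 - 79*o/32 (I(w, o) = -3 + (-79*o/32 + 268) = -3 + (268 - 79*o/32) = 265 - 79*o/32)
I(286, -153 + h(-12))/((-45*14*(-29))) = (265 - 79*(-153 - 12)/32)/((-45*14*(-29))) = (265 - 79/32*(-165))/((-630*(-29))) = (265 + 13035/32)/18270 = (21515/32)*(1/18270) = 4303/116928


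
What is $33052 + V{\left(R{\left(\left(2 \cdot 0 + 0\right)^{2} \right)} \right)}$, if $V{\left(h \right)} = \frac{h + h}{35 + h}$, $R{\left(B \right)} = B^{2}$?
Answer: $33052$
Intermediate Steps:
$V{\left(h \right)} = \frac{2 h}{35 + h}$
$33052 + V{\left(R{\left(\left(2 \cdot 0 + 0\right)^{2} \right)} \right)} = 33052 + \frac{2 \left(\left(2 \cdot 0 + 0\right)^{2}\right)^{2}}{35 + \left(\left(2 \cdot 0 + 0\right)^{2}\right)^{2}} = 33052 + \frac{2 \left(\left(0 + 0\right)^{2}\right)^{2}}{35 + \left(\left(0 + 0\right)^{2}\right)^{2}} = 33052 + \frac{2 \left(0^{2}\right)^{2}}{35 + \left(0^{2}\right)^{2}} = 33052 + \frac{2 \cdot 0^{2}}{35 + 0^{2}} = 33052 + 2 \cdot 0 \frac{1}{35 + 0} = 33052 + 2 \cdot 0 \cdot \frac{1}{35} = 33052 + 0 = 33052$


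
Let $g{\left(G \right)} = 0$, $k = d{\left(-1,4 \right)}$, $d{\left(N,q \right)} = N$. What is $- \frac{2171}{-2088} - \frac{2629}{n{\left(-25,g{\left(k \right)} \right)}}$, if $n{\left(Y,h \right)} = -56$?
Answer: $\frac{350683}{7308} \approx 47.986$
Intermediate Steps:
$k = -1$
$- \frac{2171}{-2088} - \frac{2629}{n{\left(-25,g{\left(k \right)} \right)}} = - \frac{2171}{-2088} - \frac{2629}{-56} = \left(-2171\right) \left(- \frac{1}{2088}\right) - - \frac{2629}{56} = \frac{2171}{2088} + \frac{2629}{56} = \frac{350683}{7308}$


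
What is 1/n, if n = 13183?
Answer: 1/13183 ≈ 7.5855e-5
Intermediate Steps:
1/n = 1/13183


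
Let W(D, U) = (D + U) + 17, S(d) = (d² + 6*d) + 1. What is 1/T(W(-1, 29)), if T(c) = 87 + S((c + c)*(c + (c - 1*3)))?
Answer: 1/61355968 ≈ 1.6298e-8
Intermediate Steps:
S(d) = 1 + d² + 6*d
W(D, U) = 17 + D + U
T(c) = 88 + 4*c²*(-3 + 2*c)² + 12*c*(-3 + 2*c) (T(c) = 87 + (1 + ((c + c)*(c + (c - 1*3)))² + 6*((c + c)*(c + (c - 1*3)))) = 87 + (1 + ((2*c)*(c + (c - 3)))² + 6*((2*c)*(c + (c - 3)))) = 87 + (1 + ((2*c)*(c + (-3 + c)))² + 6*((2*c)*(c + (-3 + c)))) = 87 + (1 + ((2*c)*(-3 + 2*c))² + 6*((2*c)*(-3 + 2*c))) = 87 + (1 + (2*c*(-3 + 2*c))² + 6*(2*c*(-3 + 2*c))) = 87 + (1 + 4*c²*(-3 + 2*c)² + 12*c*(-3 + 2*c)) = 88 + 4*c²*(-3 + 2*c)² + 12*c*(-3 + 2*c))
1/T(W(-1, 29)) = 1/(88 - 48*(17 - 1 + 29)³ - 36*(17 - 1 + 29) + 16*(17 - 1 + 29)⁴ + 60*(17 - 1 + 29)²) = 1/(88 - 48*45³ - 36*45 + 16*45⁴ + 60*45²) = 1/(88 - 48*91125 - 1620 + 16*4100625 + 60*2025) = 1/(88 - 4374000 - 1620 + 65610000 + 121500) = 1/61355968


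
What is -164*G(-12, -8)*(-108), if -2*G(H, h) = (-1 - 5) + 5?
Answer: 8856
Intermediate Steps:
G(H, h) = ½ (G(H, h) = -((-1 - 5) + 5)/2 = -(-6 + 5)/2 = -½*(-1) = ½)
-164*G(-12, -8)*(-108) = -164*½*(-108) = -82*(-108) = 8856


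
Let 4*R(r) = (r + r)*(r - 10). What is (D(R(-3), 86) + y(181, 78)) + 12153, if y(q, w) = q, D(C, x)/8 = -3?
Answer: 12310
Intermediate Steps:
R(r) = r*(-10 + r)/2 (R(r) = ((r + r)*(r - 10))/4 = ((2*r)*(-10 + r))/4 = (2*r*(-10 + r))/4 = r*(-10 + r)/2)
D(C, x) = -24 (D(C, x) = 8*(-3) = -24)
(D(R(-3), 86) + y(181, 78)) + 12153 = (-24 + 181) + 12153 = 157 + 12153 = 12310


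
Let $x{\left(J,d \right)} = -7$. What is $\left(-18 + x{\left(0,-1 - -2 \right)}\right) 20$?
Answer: $-500$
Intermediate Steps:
$\left(-18 + x{\left(0,-1 - -2 \right)}\right) 20 = \left(-18 - 7\right) 20 = \left(-25\right) 20 = -500$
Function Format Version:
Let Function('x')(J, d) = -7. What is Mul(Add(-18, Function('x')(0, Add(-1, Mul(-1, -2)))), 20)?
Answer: -500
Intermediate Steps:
Mul(Add(-18, Function('x')(0, Add(-1, Mul(-1, -2)))), 20) = Mul(Add(-18, -7), 20) = Mul(-25, 20) = -500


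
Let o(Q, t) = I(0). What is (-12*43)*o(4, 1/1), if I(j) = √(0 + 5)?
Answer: -516*√5 ≈ -1153.8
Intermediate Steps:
I(j) = √5
o(Q, t) = √5
(-12*43)*o(4, 1/1) = (-12*43)*√5 = -516*√5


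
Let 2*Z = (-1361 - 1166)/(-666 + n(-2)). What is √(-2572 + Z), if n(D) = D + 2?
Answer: I*√126664949/222 ≈ 50.696*I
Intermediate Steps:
n(D) = 2 + D
Z = 2527/1332 (Z = ((-1361 - 1166)/(-666 + (2 - 2)))/2 = (-2527/(-666 + 0))/2 = (-2527/(-666))/2 = (-2527*(-1/666))/2 = (½)*(2527/666) = 2527/1332 ≈ 1.8971)
√(-2572 + Z) = √(-2572 + 2527/1332) = √(-3423377/1332) = I*√126664949/222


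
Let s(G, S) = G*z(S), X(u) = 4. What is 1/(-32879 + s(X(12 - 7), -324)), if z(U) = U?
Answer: -1/34175 ≈ -2.9261e-5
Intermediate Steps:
s(G, S) = G*S
1/(-32879 + s(X(12 - 7), -324)) = 1/(-32879 + 4*(-324)) = 1/(-32879 - 1296) = 1/(-34175) = -1/34175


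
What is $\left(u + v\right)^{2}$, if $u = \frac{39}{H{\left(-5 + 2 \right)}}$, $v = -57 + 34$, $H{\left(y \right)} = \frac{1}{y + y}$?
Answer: $66049$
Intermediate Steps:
$H{\left(y \right)} = \frac{1}{2 y}$
$v = -23$
$u = -234$ ($u = \frac{39}{\frac{1}{2} \frac{1}{-5 + 2}} = \frac{39}{\frac{1}{2} \frac{1}{-3}} = \frac{39}{\frac{1}{2} \left(- \frac{1}{3}\right)} = \frac{39}{- \frac{1}{6}} = 39 \left(-6\right) = -234$)
$\left(u + v\right)^{2} = \left(-234 - 23\right)^{2} = \left(-257\right)^{2} = 66049$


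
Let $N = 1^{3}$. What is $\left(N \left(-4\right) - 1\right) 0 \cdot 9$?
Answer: $0$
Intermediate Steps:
$N = 1$
$\left(N \left(-4\right) - 1\right) 0 \cdot 9 = \left(1 \left(-4\right) - 1\right) 0 \cdot 9 = \left(-4 - 1\right) 0 \cdot 9 = \left(-5\right) 0 \cdot 9 = 0 \cdot 9 = 0$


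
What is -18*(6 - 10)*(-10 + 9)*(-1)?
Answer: 72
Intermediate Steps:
-18*(6 - 10)*(-10 + 9)*(-1) = -(-72)*(-1)*(-1) = -18*4*(-1) = -72*(-1) = 72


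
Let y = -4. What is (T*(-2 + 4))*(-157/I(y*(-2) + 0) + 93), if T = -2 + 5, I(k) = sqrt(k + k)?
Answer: 645/2 ≈ 322.50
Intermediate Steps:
I(k) = sqrt(2)*sqrt(k) (I(k) = sqrt(2*k) = sqrt(2)*sqrt(k))
T = 3
(T*(-2 + 4))*(-157/I(y*(-2) + 0) + 93) = (3*(-2 + 4))*(-157*sqrt(2)/(2*sqrt(-4*(-2) + 0)) + 93) = (3*2)*(-157*sqrt(2)/(2*sqrt(8 + 0)) + 93) = 6*(-157/(sqrt(2)*sqrt(8)) + 93) = 6*(-157/(sqrt(2)*(2*sqrt(2))) + 93) = 6*(-157/4 + 93) = 6*(215/4) = 645/2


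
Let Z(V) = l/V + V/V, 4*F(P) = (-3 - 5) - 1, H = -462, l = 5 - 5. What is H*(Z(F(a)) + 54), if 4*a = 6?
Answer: -25410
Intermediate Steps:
l = 0
a = 3/2 (a = (¼)*6 = 3/2 ≈ 1.5000)
F(P) = -9/4 (F(P) = ((-3 - 5) - 1)/4 = (-8 - 1)/4 = (¼)*(-9) = -9/4)
Z(V) = 1 (Z(V) = 0/V + V/V = 0 + 1 = 1)
H*(Z(F(a)) + 54) = -462*(1 + 54) = -462*55 = -25410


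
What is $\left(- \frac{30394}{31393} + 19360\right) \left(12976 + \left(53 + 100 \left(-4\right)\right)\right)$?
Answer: $\frac{7675124288094}{31393} \approx 2.4449 \cdot 10^{8}$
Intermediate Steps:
$\left(- \frac{30394}{31393} + 19360\right) \left(12976 + \left(53 + 100 \left(-4\right)\right)\right) = \left(\left(-30394\right) \frac{1}{31393} + 19360\right) \left(12976 + \left(53 - 400\right)\right) = \left(- \frac{30394}{31393} + 19360\right) \left(12976 - 347\right) = \frac{607738086}{31393} \cdot 12629 = \frac{7675124288094}{31393}$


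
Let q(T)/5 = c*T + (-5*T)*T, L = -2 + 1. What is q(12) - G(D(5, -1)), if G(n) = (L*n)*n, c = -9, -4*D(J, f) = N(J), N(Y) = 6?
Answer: -16551/4 ≈ -4137.8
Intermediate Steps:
D(J, f) = -3/2 (D(J, f) = -¼*6 = -3/2)
L = -1
q(T) = -45*T - 25*T² (q(T) = 5*(-9*T + (-5*T)*T) = 5*(-9*T - 5*T²) = -45*T - 25*T²)
G(n) = -n² (G(n) = (-n)*n = -n²)
q(12) - G(D(5, -1)) = -5*12*(9 + 5*12) - (-1)*(-3/2)² = -5*12*(9 + 60) - (-1)*9/4 = -5*12*69 - 1*(-9/4) = -4140 + 9/4 = -16551/4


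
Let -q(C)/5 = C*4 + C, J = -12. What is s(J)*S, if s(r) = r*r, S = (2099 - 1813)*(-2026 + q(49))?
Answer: -133889184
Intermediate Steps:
q(C) = -25*C (q(C) = -5*(C*4 + C) = -5*(4*C + C) = -25*C)
S = -929786 (S = (2099 - 1813)*(-2026 - 25*49) = 286*(-2026 - 1225) = 286*(-3251) = -929786)
s(r) = r**2
s(J)*S = (-12)**2*(-929786) = 144*(-929786) = -133889184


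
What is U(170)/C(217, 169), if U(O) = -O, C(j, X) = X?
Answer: -170/169 ≈ -1.0059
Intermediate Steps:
U(170)/C(217, 169) = -1*170/169 = -170*1/169 = -170/169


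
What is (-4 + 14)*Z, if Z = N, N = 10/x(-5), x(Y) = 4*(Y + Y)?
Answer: -5/2 ≈ -2.5000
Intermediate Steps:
x(Y) = 8*Y (x(Y) = 4*(2*Y) = 8*Y)
N = -1/4 (N = 10/((8*(-5))) = 10/(-40) = 10*(-1/40) = -1/4 ≈ -0.25000)
Z = -1/4 ≈ -0.25000
(-4 + 14)*Z = (-4 + 14)*(-1/4) = 10*(-1/4) = -5/2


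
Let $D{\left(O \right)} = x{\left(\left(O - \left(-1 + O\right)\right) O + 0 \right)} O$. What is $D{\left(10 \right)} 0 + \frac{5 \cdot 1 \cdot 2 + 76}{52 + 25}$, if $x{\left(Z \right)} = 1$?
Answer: $\frac{86}{77} \approx 1.1169$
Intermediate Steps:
$D{\left(O \right)} = O$ ($D{\left(O \right)} = 1 O = O$)
$D{\left(10 \right)} 0 + \frac{5 \cdot 1 \cdot 2 + 76}{52 + 25} = 10 \cdot 0 + \frac{5 \cdot 1 \cdot 2 + 76}{52 + 25} = 0 + \frac{5 \cdot 2 + 76}{77} = 0 + \left(10 + 76\right) \frac{1}{77} = 0 + 86 \cdot \frac{1}{77} = 0 + \frac{86}{77} = \frac{86}{77}$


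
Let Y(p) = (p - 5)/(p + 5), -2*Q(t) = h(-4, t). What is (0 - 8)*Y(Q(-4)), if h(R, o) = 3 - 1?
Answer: 12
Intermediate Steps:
h(R, o) = 2
Q(t) = -1 (Q(t) = -1/2*2 = -1)
Y(p) = (-5 + p)/(5 + p)
(0 - 8)*Y(Q(-4)) = (0 - 8)*((-5 - 1)/(5 - 1)) = -8*(-6)/4 = -2*(-6) = -8*(-3/2) = 12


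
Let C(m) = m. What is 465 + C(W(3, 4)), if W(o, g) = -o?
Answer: 462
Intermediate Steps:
465 + C(W(3, 4)) = 465 - 1*3 = 465 - 3 = 462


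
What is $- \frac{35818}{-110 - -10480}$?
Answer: $- \frac{17909}{5185} \approx -3.454$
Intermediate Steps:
$- \frac{35818}{-110 - -10480} = - \frac{35818}{-110 + 10480} = - \frac{35818}{10370} = \left(-35818\right) \frac{1}{10370} = - \frac{17909}{5185}$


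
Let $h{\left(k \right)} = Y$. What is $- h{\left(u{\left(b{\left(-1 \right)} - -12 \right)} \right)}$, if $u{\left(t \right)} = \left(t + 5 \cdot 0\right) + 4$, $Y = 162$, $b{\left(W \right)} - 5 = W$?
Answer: $-162$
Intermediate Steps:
$b{\left(W \right)} = 5 + W$
$u{\left(t \right)} = 4 + t$ ($u{\left(t \right)} = \left(t + 0\right) + 4 = t + 4 = 4 + t$)
$h{\left(k \right)} = 162$
$- h{\left(u{\left(b{\left(-1 \right)} - -12 \right)} \right)} = \left(-1\right) 162 = -162$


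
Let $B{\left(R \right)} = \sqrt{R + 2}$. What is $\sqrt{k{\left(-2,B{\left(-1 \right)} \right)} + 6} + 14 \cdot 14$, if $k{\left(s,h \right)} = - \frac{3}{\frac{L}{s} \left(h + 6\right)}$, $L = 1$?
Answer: $196 + \frac{4 \sqrt{21}}{7} \approx 198.62$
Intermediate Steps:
$B{\left(R \right)} = \sqrt{2 + R}$
$k{\left(s,h \right)} = - \frac{3 s}{6 + h}$ ($k{\left(s,h \right)} = - \frac{3}{1 \frac{1}{s} \left(h + 6\right)} = - \frac{3}{\frac{1}{s} \left(6 + h\right)} = - 3 \frac{s}{6 + h} = - \frac{3 s}{6 + h}$)
$\sqrt{k{\left(-2,B{\left(-1 \right)} \right)} + 6} + 14 \cdot 14 = \sqrt{\left(-3\right) \left(-2\right) \frac{1}{6 + \sqrt{2 - 1}} + 6} + 14 \cdot 14 = \sqrt{\left(-3\right) \left(-2\right) \frac{1}{6 + \sqrt{1}} + 6} + 196 = \sqrt{\left(-3\right) \left(-2\right) \frac{1}{6 + 1} + 6} + 196 = \sqrt{\left(-3\right) \left(-2\right) \frac{1}{7} + 6} + 196 = \sqrt{\frac{6}{7} + 6} + 196 = \sqrt{\frac{48}{7}} + 196 = \frac{4 \sqrt{21}}{7} + 196 = 196 + \frac{4 \sqrt{21}}{7}$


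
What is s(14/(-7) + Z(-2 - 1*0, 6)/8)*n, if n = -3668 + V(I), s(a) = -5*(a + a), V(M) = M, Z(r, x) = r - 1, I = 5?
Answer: -347985/4 ≈ -86996.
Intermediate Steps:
Z(r, x) = -1 + r
s(a) = -10*a
n = -3663 (n = -3668 + 5 = -3663)
s(14/(-7) + Z(-2 - 1*0, 6)/8)*n = -10*(14/(-7) + (-1 + (-2 - 1*0))/8)*(-3663) = -10*(14*(-⅐) + (-1 + (-2 + 0))*(⅛))*(-3663) = -10*(-2 + (-1 - 2)*(⅛))*(-3663) = -10*(-2 - 3*⅛)*(-3663) = -10*(-2 - 3/8)*(-3663) = -10*(-19/8)*(-3663) = (95/4)*(-3663) = -347985/4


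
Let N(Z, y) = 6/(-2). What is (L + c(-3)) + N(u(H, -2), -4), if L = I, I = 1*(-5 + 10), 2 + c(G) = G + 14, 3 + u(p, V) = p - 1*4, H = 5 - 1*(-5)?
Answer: 11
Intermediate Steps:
H = 10 (H = 5 + 5 = 10)
u(p, V) = -7 + p (u(p, V) = -3 + (p - 1*4) = -3 + (p - 4) = -3 + (-4 + p) = -7 + p)
c(G) = 12 + G (c(G) = -2 + (G + 14) = -2 + (14 + G) = 12 + G)
N(Z, y) = -3 (N(Z, y) = 6*(-½) = -3)
I = 5 (I = 1*5 = 5)
L = 5
(L + c(-3)) + N(u(H, -2), -4) = (5 + (12 - 3)) - 3 = (5 + 9) - 3 = 14 - 3 = 11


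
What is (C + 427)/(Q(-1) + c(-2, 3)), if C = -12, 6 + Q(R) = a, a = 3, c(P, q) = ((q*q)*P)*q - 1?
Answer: -415/58 ≈ -7.1552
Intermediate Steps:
c(P, q) = -1 + P*q³ (c(P, q) = (q²*P)*q - 1 = (P*q²)*q - 1 = P*q³ - 1 = -1 + P*q³)
Q(R) = -3 (Q(R) = -6 + 3 = -3)
(C + 427)/(Q(-1) + c(-2, 3)) = (-12 + 427)/(-3 + (-1 - 2*3³)) = 415/(-3 + (-1 - 2*27)) = 415/(-3 + (-1 - 54)) = 415/(-3 - 55) = 415/(-58) = 415*(-1/58) = -415/58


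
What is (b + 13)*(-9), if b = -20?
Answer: 63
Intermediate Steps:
(b + 13)*(-9) = (-20 + 13)*(-9) = -7*(-9) = 63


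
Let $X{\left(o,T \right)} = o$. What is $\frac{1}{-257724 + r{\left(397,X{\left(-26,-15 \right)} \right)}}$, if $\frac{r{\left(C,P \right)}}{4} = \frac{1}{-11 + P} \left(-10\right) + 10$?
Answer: $- \frac{37}{9534268} \approx -3.8807 \cdot 10^{-6}$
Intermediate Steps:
$r{\left(C,P \right)} = 40 - \frac{40}{-11 + P}$ ($r{\left(C,P \right)} = 4 \left(\frac{1}{-11 + P} \left(-10\right) + 10\right) = 4 \left(- \frac{10}{-11 + P} + 10\right) = 4 \left(10 - \frac{10}{-11 + P}\right) = 40 - \frac{40}{-11 + P}$)
$\frac{1}{-257724 + r{\left(397,X{\left(-26,-15 \right)} \right)}} = \frac{1}{-257724 + \frac{40 \left(-12 - 26\right)}{-11 - 26}} = \frac{1}{-257724 + 40 \frac{1}{-37} \left(-38\right)} = \frac{1}{-257724 + 40 \left(- \frac{1}{37}\right) \left(-38\right)} = \frac{1}{-257724 + \frac{1520}{37}} = \frac{1}{- \frac{9534268}{37}} = - \frac{37}{9534268}$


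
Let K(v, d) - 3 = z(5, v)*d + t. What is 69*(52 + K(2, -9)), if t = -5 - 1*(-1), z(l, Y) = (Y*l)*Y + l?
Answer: -12006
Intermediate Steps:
z(l, Y) = l + l*Y**2 (z(l, Y) = l*Y**2 + l = l + l*Y**2)
t = -4 (t = -5 + 1 = -4)
K(v, d) = -1 + d*(5 + 5*v**2) (K(v, d) = 3 + ((5*(1 + v**2))*d - 4) = 3 + ((5 + 5*v**2)*d - 4) = 3 + (d*(5 + 5*v**2) - 4) = 3 + (-4 + d*(5 + 5*v**2)) = -1 + d*(5 + 5*v**2))
69*(52 + K(2, -9)) = 69*(52 + (-1 + 5*(-9)*(1 + 2**2))) = 69*(52 + (-1 + 5*(-9)*(1 + 4))) = 69*(52 + (-1 + 5*(-9)*5)) = 69*(52 + (-1 - 225)) = 69*(52 - 226) = 69*(-174) = -12006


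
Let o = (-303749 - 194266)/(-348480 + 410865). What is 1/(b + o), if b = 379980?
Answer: 4159/1580303619 ≈ 2.6318e-6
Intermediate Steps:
o = -33201/4159 (o = -498015/62385 = -498015*1/62385 = -33201/4159 ≈ -7.9829)
1/(b + o) = 1/(379980 - 33201/4159) = 1/(1580303619/4159) = 4159/1580303619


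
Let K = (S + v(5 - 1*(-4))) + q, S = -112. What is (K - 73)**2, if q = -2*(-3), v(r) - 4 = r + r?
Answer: 24649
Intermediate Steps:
v(r) = 4 + 2*r (v(r) = 4 + (r + r) = 4 + 2*r)
q = 6
K = -84 (K = (-112 + (4 + 2*(5 - 1*(-4)))) + 6 = (-112 + (4 + 2*(5 + 4))) + 6 = (-112 + (4 + 2*9)) + 6 = (-112 + (4 + 18)) + 6 = (-112 + 22) + 6 = -90 + 6 = -84)
(K - 73)**2 = (-84 - 73)**2 = (-157)**2 = 24649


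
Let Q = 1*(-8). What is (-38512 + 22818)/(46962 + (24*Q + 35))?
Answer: -15694/46805 ≈ -0.33531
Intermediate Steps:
Q = -8
(-38512 + 22818)/(46962 + (24*Q + 35)) = (-38512 + 22818)/(46962 + (24*(-8) + 35)) = -15694/(46962 + (-192 + 35)) = -15694/(46962 - 157) = -15694/46805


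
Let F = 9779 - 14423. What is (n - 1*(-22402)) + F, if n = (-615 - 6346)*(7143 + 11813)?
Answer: -131934958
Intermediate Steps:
F = -4644
n = -131952716 (n = -6961*18956 = -131952716)
(n - 1*(-22402)) + F = (-131952716 - 1*(-22402)) - 4644 = (-131952716 + 22402) - 4644 = -131930314 - 4644 = -131934958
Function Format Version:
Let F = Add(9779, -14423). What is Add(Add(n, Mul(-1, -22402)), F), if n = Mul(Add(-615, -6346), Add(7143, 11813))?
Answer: -131934958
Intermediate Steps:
F = -4644
n = -131952716 (n = Mul(-6961, 18956) = -131952716)
Add(Add(n, Mul(-1, -22402)), F) = Add(Add(-131952716, Mul(-1, -22402)), -4644) = Add(Add(-131952716, 22402), -4644) = Add(-131930314, -4644) = -131934958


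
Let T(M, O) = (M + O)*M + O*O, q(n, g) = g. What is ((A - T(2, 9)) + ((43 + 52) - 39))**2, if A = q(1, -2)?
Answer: 2401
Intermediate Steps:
T(M, O) = O**2 + M*(M + O) (T(M, O) = M*(M + O) + O**2 = O**2 + M*(M + O))
A = -2
((A - T(2, 9)) + ((43 + 52) - 39))**2 = ((-2 - (2**2 + 9**2 + 2*9)) + ((43 + 52) - 39))**2 = ((-2 - (4 + 81 + 18)) + (95 - 39))**2 = ((-2 - 1*103) + 56)**2 = ((-2 - 103) + 56)**2 = (-105 + 56)**2 = (-49)**2 = 2401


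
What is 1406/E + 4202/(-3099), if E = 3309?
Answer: -3182408/3418197 ≈ -0.93102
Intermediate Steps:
1406/E + 4202/(-3099) = 1406/3309 + 4202/(-3099) = 1406*(1/3309) + 4202*(-1/3099) = 1406/3309 - 4202/3099 = -3182408/3418197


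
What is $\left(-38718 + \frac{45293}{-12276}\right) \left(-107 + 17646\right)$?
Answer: $- \frac{8337119118479}{12276} \approx -6.7914 \cdot 10^{8}$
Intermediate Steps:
$\left(-38718 + \frac{45293}{-12276}\right) \left(-107 + 17646\right) = \left(-38718 + 45293 \left(- \frac{1}{12276}\right)\right) 17539 = \left(-38718 - \frac{45293}{12276}\right) 17539 = \left(- \frac{475347461}{12276}\right) 17539 = - \frac{8337119118479}{12276}$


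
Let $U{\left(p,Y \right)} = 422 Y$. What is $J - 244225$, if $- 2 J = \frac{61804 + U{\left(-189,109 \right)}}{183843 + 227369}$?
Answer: $- \frac{100428304601}{411212} \approx -2.4423 \cdot 10^{5}$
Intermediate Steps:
$J = - \frac{53901}{411212}$ ($J = - \frac{\left(61804 + 422 \cdot 109\right) \frac{1}{183843 + 227369}}{2} = - \frac{\left(61804 + 45998\right) \frac{1}{411212}}{2} = - \frac{107802 \cdot \frac{1}{411212}}{2} = \left(- \frac{1}{2}\right) \frac{53901}{205606} = - \frac{53901}{411212} \approx -0.13108$)
$J - 244225 = - \frac{53901}{411212} - 244225 = - \frac{100428304601}{411212}$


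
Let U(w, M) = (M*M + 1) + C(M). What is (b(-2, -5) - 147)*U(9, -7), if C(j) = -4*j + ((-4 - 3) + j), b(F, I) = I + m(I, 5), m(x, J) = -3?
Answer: -9920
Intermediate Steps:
b(F, I) = -3 + I (b(F, I) = I - 3 = -3 + I)
C(j) = -7 - 3*j (C(j) = -4*j + (-7 + j) = -7 - 3*j)
U(w, M) = -6 + M² - 3*M (U(w, M) = (M*M + 1) + (-7 - 3*M) = (M² + 1) + (-7 - 3*M) = (1 + M²) + (-7 - 3*M) = -6 + M² - 3*M)
(b(-2, -5) - 147)*U(9, -7) = ((-3 - 5) - 147)*(-6 + (-7)² - 3*(-7)) = (-8 - 147)*(-6 + 49 + 21) = -155*64 = -9920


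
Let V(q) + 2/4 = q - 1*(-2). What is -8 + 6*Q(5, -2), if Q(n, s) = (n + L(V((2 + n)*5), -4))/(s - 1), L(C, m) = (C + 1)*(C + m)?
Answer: -4911/2 ≈ -2455.5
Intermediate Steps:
V(q) = 3/2 + q (V(q) = -½ + (q - 1*(-2)) = -½ + (q + 2) = -½ + (2 + q) = 3/2 + q)
L(C, m) = (1 + C)*(C + m)
Q(n, s) = (-77/2 + (23/2 + 5*n)² - 14*n)/(-1 + s) (Q(n, s) = (n + ((3/2 + (2 + n)*5) - 4 + (3/2 + (2 + n)*5)² + (3/2 + (2 + n)*5)*(-4)))/(s - 1) = (n + ((3/2 + (10 + 5*n)) - 4 + (3/2 + (10 + 5*n))² + (3/2 + (10 + 5*n))*(-4)))/(-1 + s) = (n + ((23/2 + 5*n) - 4 + (23/2 + 5*n)² + (23/2 + 5*n)*(-4)))/(-1 + s) = (n + ((23/2 + 5*n) - 4 + (23/2 + 5*n)² + (-46 - 20*n)))/(-1 + s) = (n + (-77/2 + (23/2 + 5*n)² - 15*n))/(-1 + s) = (-77/2 + (23/2 + 5*n)² - 14*n)/(-1 + s))
-8 + 6*Q(5, -2) = -8 + 6*((375 + 100*5² + 404*5)/(4*(-1 - 2))) = -8 + 6*((¼)*(375 + 100*25 + 2020)/(-3)) = -8 + 6*((¼)*(-⅓)*(375 + 2500 + 2020)) = -8 + 6*((¼)*(-⅓)*4895) = -8 + 6*(-4895/12) = -8 - 4895/2 = -4911/2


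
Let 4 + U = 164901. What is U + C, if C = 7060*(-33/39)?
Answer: 2066001/13 ≈ 1.5892e+5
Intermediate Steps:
U = 164897 (U = -4 + 164901 = 164897)
C = -77660/13 (C = 7060*(-33*1/39) = 7060*(-11/13) = -77660/13 ≈ -5973.8)
U + C = 164897 - 77660/13 = 2066001/13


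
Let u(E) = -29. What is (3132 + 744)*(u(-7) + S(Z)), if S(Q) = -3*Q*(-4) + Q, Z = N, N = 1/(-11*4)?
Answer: -1249041/11 ≈ -1.1355e+5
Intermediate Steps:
N = -1/44 (N = 1/(-44) = 1*(-1/44) = -1/44 ≈ -0.022727)
Z = -1/44 ≈ -0.022727
S(Q) = 13*Q (S(Q) = 12*Q + Q = 13*Q)
(3132 + 744)*(u(-7) + S(Z)) = (3132 + 744)*(-29 + 13*(-1/44)) = 3876*(-29 - 13/44) = 3876*(-1289/44) = -1249041/11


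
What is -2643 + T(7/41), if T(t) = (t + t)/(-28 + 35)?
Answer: -108361/41 ≈ -2643.0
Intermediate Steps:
T(t) = 2*t/7 (T(t) = (2*t)/7 = (2*t)*(⅐) = 2*t/7)
-2643 + T(7/41) = -2643 + 2*(7/41)/7 = -2643 + 2*(7*(1/41))/7 = -2643 + (2/7)*(7/41) = -2643 + 2/41 = -108361/41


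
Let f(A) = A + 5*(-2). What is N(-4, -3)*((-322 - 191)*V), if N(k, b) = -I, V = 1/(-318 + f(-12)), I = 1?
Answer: -513/340 ≈ -1.5088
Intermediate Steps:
f(A) = -10 + A (f(A) = A - 10 = -10 + A)
V = -1/340 (V = 1/(-318 + (-10 - 12)) = 1/(-318 - 22) = 1/(-340) = -1/340 ≈ -0.0029412)
N(k, b) = -1 (N(k, b) = -1*1 = -1)
N(-4, -3)*((-322 - 191)*V) = -(-322 - 191)*(-1)/340 = -(-513)*(-1)/340 = -1*513/340 = -513/340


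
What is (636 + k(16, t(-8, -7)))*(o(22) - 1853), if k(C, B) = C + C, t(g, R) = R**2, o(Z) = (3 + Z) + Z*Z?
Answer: -897792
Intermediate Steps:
o(Z) = 3 + Z + Z**2 (o(Z) = (3 + Z) + Z**2 = 3 + Z + Z**2)
k(C, B) = 2*C
(636 + k(16, t(-8, -7)))*(o(22) - 1853) = (636 + 2*16)*((3 + 22 + 22**2) - 1853) = (636 + 32)*((3 + 22 + 484) - 1853) = 668*(509 - 1853) = 668*(-1344) = -897792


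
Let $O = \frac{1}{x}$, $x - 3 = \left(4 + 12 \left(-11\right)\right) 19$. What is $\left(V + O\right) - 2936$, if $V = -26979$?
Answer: $- \frac{72663536}{2429} \approx -29915.0$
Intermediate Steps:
$x = -2429$ ($x = 3 + \left(4 + 12 \left(-11\right)\right) 19 = 3 + \left(4 - 132\right) 19 = 3 - 2432 = -2429$)
$O = - \frac{1}{2429}$ ($O = \frac{1}{-2429} = - \frac{1}{2429} \approx -0.00041169$)
$\left(V + O\right) - 2936 = \left(-26979 - \frac{1}{2429}\right) - 2936 = - \frac{65531992}{2429} - 2936 = - \frac{72663536}{2429}$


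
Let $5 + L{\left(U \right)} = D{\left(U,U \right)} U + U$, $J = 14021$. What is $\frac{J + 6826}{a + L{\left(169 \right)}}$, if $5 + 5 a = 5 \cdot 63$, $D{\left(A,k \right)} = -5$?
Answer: $- \frac{20847}{619} \approx -33.679$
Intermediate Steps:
$a = 62$ ($a = -1 + \frac{5 \cdot 63}{5} = -1 + \frac{1}{5} \cdot 315 = -1 + 63 = 62$)
$L{\left(U \right)} = -5 - 4 U$ ($L{\left(U \right)} = -5 + \left(- 5 U + U\right) = -5 - 4 U$)
$\frac{J + 6826}{a + L{\left(169 \right)}} = \frac{14021 + 6826}{62 - 681} = \frac{20847}{62 - 681} = \frac{20847}{-619} = 20847 \left(- \frac{1}{619}\right) = - \frac{20847}{619}$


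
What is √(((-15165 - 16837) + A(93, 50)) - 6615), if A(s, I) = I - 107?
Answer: I*√38674 ≈ 196.66*I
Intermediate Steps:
A(s, I) = -107 + I
√(((-15165 - 16837) + A(93, 50)) - 6615) = √(((-15165 - 16837) + (-107 + 50)) - 6615) = √((-32002 - 57) - 6615) = √(-32059 - 6615) = √(-38674) = I*√38674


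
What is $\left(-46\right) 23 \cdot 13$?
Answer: $-13754$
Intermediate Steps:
$\left(-46\right) 23 \cdot 13 = \left(-1058\right) 13 = -13754$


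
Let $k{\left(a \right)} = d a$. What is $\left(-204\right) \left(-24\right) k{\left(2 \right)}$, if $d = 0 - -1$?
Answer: $9792$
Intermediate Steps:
$d = 1$ ($d = 0 + 1 = 1$)
$k{\left(a \right)} = a$ ($k{\left(a \right)} = 1 a = a$)
$\left(-204\right) \left(-24\right) k{\left(2 \right)} = \left(-204\right) \left(-24\right) 2 = 4896 \cdot 2 = 9792$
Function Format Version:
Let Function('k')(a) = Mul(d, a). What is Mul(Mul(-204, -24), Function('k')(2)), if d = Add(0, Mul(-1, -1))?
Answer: 9792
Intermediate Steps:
d = 1 (d = Add(0, 1) = 1)
Function('k')(a) = a (Function('k')(a) = Mul(1, a) = a)
Mul(Mul(-204, -24), Function('k')(2)) = Mul(Mul(-204, -24), 2) = Mul(4896, 2) = 9792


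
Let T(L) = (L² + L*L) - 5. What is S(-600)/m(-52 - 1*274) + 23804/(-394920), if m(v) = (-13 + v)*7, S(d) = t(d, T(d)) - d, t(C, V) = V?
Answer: -23719488691/78095430 ≈ -303.72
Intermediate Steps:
T(L) = -5 + 2*L² (T(L) = (L² + L²) - 5 = 2*L² - 5 = -5 + 2*L²)
S(d) = -5 - d + 2*d² (S(d) = (-5 + 2*d²) - d = -5 - d + 2*d²)
m(v) = -91 + 7*v
S(-600)/m(-52 - 1*274) + 23804/(-394920) = (-5 - 1*(-600) + 2*(-600)²)/(-91 + 7*(-52 - 1*274)) + 23804/(-394920) = (-5 + 600 + 2*360000)/(-91 + 7*(-52 - 274)) + 23804*(-1/394920) = (-5 + 600 + 720000)/(-91 + 7*(-326)) - 5951/98730 = 720595/(-91 - 2282) - 5951/98730 = 720595/(-2373) - 5951/98730 = 720595*(-1/2373) - 5951/98730 = -720595/2373 - 5951/98730 = -23719488691/78095430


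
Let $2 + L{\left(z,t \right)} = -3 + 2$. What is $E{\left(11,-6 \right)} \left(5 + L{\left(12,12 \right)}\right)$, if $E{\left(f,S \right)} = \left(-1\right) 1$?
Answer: $-2$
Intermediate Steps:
$L{\left(z,t \right)} = -3$ ($L{\left(z,t \right)} = -2 + \left(-3 + 2\right) = -2 - 1 = -3$)
$E{\left(f,S \right)} = -1$
$E{\left(11,-6 \right)} \left(5 + L{\left(12,12 \right)}\right) = - (5 - 3) = \left(-1\right) 2 = -2$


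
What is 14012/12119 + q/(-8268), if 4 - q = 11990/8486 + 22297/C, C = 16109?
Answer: 304518868493149/263411977521054 ≈ 1.1561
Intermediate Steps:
q = 82222322/68350487 (q = 4 - (11990/8486 + 22297/16109) = 4 - (11990*(1/8486) + 22297*(1/16109)) = 4 - (5995/4243 + 22297/16109) = 4 - 1*191179626/68350487 = 4 - 191179626/68350487 = 82222322/68350487 ≈ 1.2030)
14012/12119 + q/(-8268) = 14012/12119 + (82222322/68350487)/(-8268) = 14012*(1/12119) + (82222322/68350487)*(-1/8268) = 14012/12119 - 3162397/21735454866 = 304518868493149/263411977521054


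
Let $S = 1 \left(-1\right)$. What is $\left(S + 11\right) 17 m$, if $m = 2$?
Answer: $340$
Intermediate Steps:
$S = -1$
$\left(S + 11\right) 17 m = \left(-1 + 11\right) 17 \cdot 2 = 10 \cdot 17 \cdot 2 = 170 \cdot 2 = 340$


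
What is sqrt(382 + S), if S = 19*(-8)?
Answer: sqrt(230) ≈ 15.166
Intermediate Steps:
S = -152
sqrt(382 + S) = sqrt(382 - 152) = sqrt(230)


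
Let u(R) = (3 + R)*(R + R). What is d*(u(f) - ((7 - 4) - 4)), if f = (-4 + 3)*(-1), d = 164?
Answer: 1476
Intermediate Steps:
f = 1 (f = -1*(-1) = 1)
u(R) = 2*R*(3 + R) (u(R) = (3 + R)*(2*R) = 2*R*(3 + R))
d*(u(f) - ((7 - 4) - 4)) = 164*(2*1*(3 + 1) - ((7 - 4) - 4)) = 164*(2*1*4 - (3 - 4)) = 164*(8 - 1*(-1)) = 164*(8 + 1) = 164*9 = 1476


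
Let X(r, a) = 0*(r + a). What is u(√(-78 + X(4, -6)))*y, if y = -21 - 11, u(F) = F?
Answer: -32*I*√78 ≈ -282.62*I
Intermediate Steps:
X(r, a) = 0 (X(r, a) = 0*(a + r) = 0)
y = -32
u(√(-78 + X(4, -6)))*y = √(-78 + 0)*(-32) = √(-78)*(-32) = (I*√78)*(-32) = -32*I*√78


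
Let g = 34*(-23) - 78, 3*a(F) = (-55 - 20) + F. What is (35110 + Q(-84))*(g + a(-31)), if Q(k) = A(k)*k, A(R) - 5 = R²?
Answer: 1498825604/3 ≈ 4.9961e+8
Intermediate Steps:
a(F) = -25 + F/3 (a(F) = ((-55 - 20) + F)/3 = (-75 + F)/3 = -25 + F/3)
A(R) = 5 + R²
g = -860 (g = -782 - 78 = -860)
Q(k) = k*(5 + k²) (Q(k) = (5 + k²)*k = k*(5 + k²))
(35110 + Q(-84))*(g + a(-31)) = (35110 - 84*(5 + (-84)²))*(-860 + (-25 + (⅓)*(-31))) = (35110 - 84*(5 + 7056))*(-860 + (-25 - 31/3)) = (35110 - 84*7061)*(-860 - 106/3) = (35110 - 593124)*(-2686/3) = -558014*(-2686/3) = 1498825604/3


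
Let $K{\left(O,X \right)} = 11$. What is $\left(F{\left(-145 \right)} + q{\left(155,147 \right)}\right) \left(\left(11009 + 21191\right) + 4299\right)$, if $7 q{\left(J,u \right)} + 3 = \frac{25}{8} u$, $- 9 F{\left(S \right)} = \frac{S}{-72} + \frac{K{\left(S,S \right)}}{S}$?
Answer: $\frac{389986011659}{164430} \approx 2.3717 \cdot 10^{6}$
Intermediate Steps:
$F{\left(S \right)} = - \frac{11}{9 S} + \frac{S}{648}$ ($F{\left(S \right)} = - \frac{\frac{S}{-72} + \frac{11}{S}}{9} = - \frac{S \left(- \frac{1}{72}\right) + \frac{11}{S}}{9} = - \frac{- \frac{S}{72} + \frac{11}{S}}{9} = - \frac{\frac{11}{S} - \frac{S}{72}}{9} = - \frac{11}{9 S} + \frac{S}{648}$)
$q{\left(J,u \right)} = - \frac{3}{7} + \frac{25 u}{56}$ ($q{\left(J,u \right)} = - \frac{3}{7} + \frac{\frac{25}{8} u}{7} = - \frac{3}{7} + \frac{25 u}{56}$)
$\left(F{\left(-145 \right)} + q{\left(155,147 \right)}\right) \left(\left(11009 + 21191\right) + 4299\right) = \left(\frac{-792 + \left(-145\right)^{2}}{648 \left(-145\right)} + \left(- \frac{3}{7} + \frac{25}{56} \cdot 147\right)\right) \left(\left(11009 + 21191\right) + 4299\right) = \left(\frac{1}{648} \left(- \frac{1}{145}\right) \left(-792 + 21025\right) + \left(- \frac{3}{7} + \frac{525}{8}\right)\right) \left(32200 + 4299\right) = \left(\frac{1}{648} \left(- \frac{1}{145}\right) 20233 + \frac{3651}{56}\right) 36499 = \left(- \frac{20233}{93960} + \frac{3651}{56}\right) 36499 = \frac{10684841}{164430} \cdot 36499 = \frac{389986011659}{164430}$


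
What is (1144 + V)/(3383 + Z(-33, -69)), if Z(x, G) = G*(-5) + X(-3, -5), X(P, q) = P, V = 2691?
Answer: 767/745 ≈ 1.0295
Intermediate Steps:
Z(x, G) = -3 - 5*G (Z(x, G) = G*(-5) - 3 = -5*G - 3 = -3 - 5*G)
(1144 + V)/(3383 + Z(-33, -69)) = (1144 + 2691)/(3383 + (-3 - 5*(-69))) = 3835/(3383 + (-3 + 345)) = 3835/(3383 + 342) = 3835/3725 = 3835*(1/3725) = 767/745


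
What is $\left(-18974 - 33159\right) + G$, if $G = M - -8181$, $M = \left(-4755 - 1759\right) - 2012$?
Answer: $-52478$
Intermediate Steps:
$M = -8526$ ($M = -6514 - 2012 = -8526$)
$G = -345$ ($G = -8526 - -8181 = -8526 + 8181 = -345$)
$\left(-18974 - 33159\right) + G = \left(-18974 - 33159\right) - 345 = -52133 - 345 = -52478$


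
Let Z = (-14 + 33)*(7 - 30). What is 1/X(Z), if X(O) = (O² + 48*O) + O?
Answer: 1/169556 ≈ 5.8978e-6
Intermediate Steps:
Z = -437 (Z = 19*(-23) = -437)
X(O) = O² + 49*O
1/X(Z) = 1/(-437*(49 - 437)) = 1/(-437*(-388)) = 1/169556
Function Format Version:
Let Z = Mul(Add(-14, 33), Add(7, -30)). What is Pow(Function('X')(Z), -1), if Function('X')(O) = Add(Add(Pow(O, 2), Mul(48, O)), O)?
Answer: Rational(1, 169556) ≈ 5.8978e-6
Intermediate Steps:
Z = -437 (Z = Mul(19, -23) = -437)
Function('X')(O) = Add(Pow(O, 2), Mul(49, O))
Pow(Function('X')(Z), -1) = Pow(Mul(-437, Add(49, -437)), -1) = Pow(Mul(-437, -388), -1) = Pow(169556, -1) = Rational(1, 169556)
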